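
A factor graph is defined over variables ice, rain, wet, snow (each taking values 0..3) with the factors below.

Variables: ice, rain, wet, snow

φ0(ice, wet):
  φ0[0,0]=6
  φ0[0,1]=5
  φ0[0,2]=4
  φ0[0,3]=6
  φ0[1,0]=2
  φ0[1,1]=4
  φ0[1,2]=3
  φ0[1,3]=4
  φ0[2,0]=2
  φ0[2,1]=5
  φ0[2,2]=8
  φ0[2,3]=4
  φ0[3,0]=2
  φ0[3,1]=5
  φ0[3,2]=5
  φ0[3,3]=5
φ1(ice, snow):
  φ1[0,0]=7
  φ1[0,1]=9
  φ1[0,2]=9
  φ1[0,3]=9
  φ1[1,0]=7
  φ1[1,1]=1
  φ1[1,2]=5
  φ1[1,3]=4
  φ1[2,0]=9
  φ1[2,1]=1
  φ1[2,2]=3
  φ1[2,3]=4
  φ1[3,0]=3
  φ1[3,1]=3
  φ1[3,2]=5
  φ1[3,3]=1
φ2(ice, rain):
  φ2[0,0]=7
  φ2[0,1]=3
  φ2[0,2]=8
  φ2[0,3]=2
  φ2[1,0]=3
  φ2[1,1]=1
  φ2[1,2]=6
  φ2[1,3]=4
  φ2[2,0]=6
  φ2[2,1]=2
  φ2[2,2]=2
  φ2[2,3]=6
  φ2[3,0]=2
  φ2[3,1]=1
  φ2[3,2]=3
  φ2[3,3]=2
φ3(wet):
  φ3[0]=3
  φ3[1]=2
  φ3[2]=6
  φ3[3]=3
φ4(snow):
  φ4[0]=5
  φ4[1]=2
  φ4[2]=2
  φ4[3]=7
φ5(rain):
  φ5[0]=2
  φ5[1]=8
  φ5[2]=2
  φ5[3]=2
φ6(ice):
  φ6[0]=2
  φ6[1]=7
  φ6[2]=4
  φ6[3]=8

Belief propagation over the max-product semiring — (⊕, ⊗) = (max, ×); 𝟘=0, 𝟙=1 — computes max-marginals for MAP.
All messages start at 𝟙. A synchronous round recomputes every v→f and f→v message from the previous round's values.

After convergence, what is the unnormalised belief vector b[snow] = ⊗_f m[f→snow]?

b[snow] = [138240, 20736, 20736, 86016]

init: all messages = 𝟙 over 4 values
r1 m[φ0→ice] = [6, 4, 8, 5]
r1 m[φ0→wet] = [6, 5, 8, 6]
r1 m[φ1→ice] = [9, 7, 9, 5]
r1 m[φ1→snow] = [9, 9, 9, 9]
r1 m[φ2→ice] = [8, 6, 6, 3]
r1 m[φ2→rain] = [7, 3, 8, 6]
r1 m[φ3→wet] = [3, 2, 6, 3]
r1 m[φ4→snow] = [5, 2, 2, 7]
r1 m[φ5→rain] = [2, 8, 2, 2]
r1 m[φ6→ice] = [2, 7, 4, 8]
r1 m[ice→φ0] = [1, 1, 1, 1]
r1 m[ice→φ1] = [1, 1, 1, 1]
r1 m[ice→φ2] = [1, 1, 1, 1]
r1 m[ice→φ6] = [1, 1, 1, 1]
r1 m[rain→φ2] = [1, 1, 1, 1]
r1 m[rain→φ5] = [1, 1, 1, 1]
r1 m[wet→φ0] = [1, 1, 1, 1]
r1 m[wet→φ3] = [1, 1, 1, 1]
r1 m[snow→φ1] = [1, 1, 1, 1]
r1 m[snow→φ4] = [1, 1, 1, 1]
r2 m[φ0→ice] = [6, 4, 8, 5]
r2 m[φ0→wet] = [6, 5, 8, 6]
r2 m[φ1→ice] = [9, 7, 9, 5]
r2 m[φ1→snow] = [9, 9, 9, 9]
r2 m[φ2→ice] = [8, 6, 6, 3]
r2 m[φ2→rain] = [7, 3, 8, 6]
r2 m[φ3→wet] = [3, 2, 6, 3]
r2 m[φ4→snow] = [5, 2, 2, 7]
r2 m[φ5→rain] = [2, 8, 2, 2]
r2 m[φ6→ice] = [2, 7, 4, 8]
r2 m[ice→φ0] = [144, 294, 216, 120]
r2 m[ice→φ1] = [96, 168, 192, 120]
r2 m[ice→φ2] = [108, 196, 288, 200]
r2 m[ice→φ6] = [432, 168, 432, 75]
r2 m[rain→φ2] = [2, 8, 2, 2]
r2 m[rain→φ5] = [7, 3, 8, 6]
r2 m[wet→φ0] = [3, 2, 6, 3]
r2 m[wet→φ3] = [6, 5, 8, 6]
r2 m[snow→φ1] = [5, 2, 2, 7]
r2 m[snow→φ4] = [9, 9, 9, 9]
r3 m[φ0→ice] = [24, 18, 48, 30]
r3 m[φ0→wet] = [864, 1176, 1728, 1176]
r3 m[φ1→ice] = [63, 35, 45, 15]
r3 m[φ1→snow] = [1728, 864, 864, 864]
r3 m[φ2→ice] = [24, 12, 16, 8]
r3 m[φ2→rain] = [1728, 576, 1176, 1728]
r3 m[φ3→wet] = [3, 2, 6, 3]
r3 m[φ4→snow] = [5, 2, 2, 7]
r3 m[φ5→rain] = [2, 8, 2, 2]
r3 m[φ6→ice] = [2, 7, 4, 8]
r3 m[ice→φ0] = [144, 294, 216, 120]
r3 m[ice→φ1] = [96, 168, 192, 120]
r3 m[ice→φ2] = [108, 196, 288, 200]
r3 m[ice→φ6] = [432, 168, 432, 75]
r3 m[rain→φ2] = [2, 8, 2, 2]
r3 m[rain→φ5] = [7, 3, 8, 6]
r3 m[wet→φ0] = [3, 2, 6, 3]
r3 m[wet→φ3] = [6, 5, 8, 6]
r3 m[snow→φ1] = [5, 2, 2, 7]
r3 m[snow→φ4] = [9, 9, 9, 9]
r4 m[φ0→ice] = [24, 18, 48, 30]
r4 m[φ0→wet] = [864, 1176, 1728, 1176]
r4 m[φ1→ice] = [63, 35, 45, 15]
r4 m[φ1→snow] = [1728, 864, 864, 864]
r4 m[φ2→ice] = [24, 12, 16, 8]
r4 m[φ2→rain] = [1728, 576, 1176, 1728]
r4 m[φ3→wet] = [3, 2, 6, 3]
r4 m[φ4→snow] = [5, 2, 2, 7]
r4 m[φ5→rain] = [2, 8, 2, 2]
r4 m[φ6→ice] = [2, 7, 4, 8]
r4 m[ice→φ0] = [3024, 2940, 2880, 960]
r4 m[ice→φ1] = [1152, 1512, 3072, 1920]
r4 m[ice→φ2] = [3024, 4410, 8640, 3600]
r4 m[ice→φ6] = [36288, 7560, 34560, 3600]
r4 m[rain→φ2] = [2, 8, 2, 2]
r4 m[rain→φ5] = [1728, 576, 1176, 1728]
r4 m[wet→φ0] = [3, 2, 6, 3]
r4 m[wet→φ3] = [864, 1176, 1728, 1176]
r4 m[snow→φ1] = [5, 2, 2, 7]
r4 m[snow→φ4] = [1728, 864, 864, 864]
r5 m[φ0→ice] = [24, 18, 48, 30]
r5 m[φ0→wet] = [18144, 15120, 23040, 18144]
r5 m[φ1→ice] = [63, 35, 45, 15]
r5 m[φ1→snow] = [27648, 10368, 10368, 12288]
r5 m[φ2→ice] = [24, 12, 16, 8]
r5 m[φ2→rain] = [51840, 17280, 26460, 51840]
r5 m[φ3→wet] = [3, 2, 6, 3]
r5 m[φ4→snow] = [5, 2, 2, 7]
r5 m[φ5→rain] = [2, 8, 2, 2]
r5 m[φ6→ice] = [2, 7, 4, 8]
r5 m[ice→φ0] = [3024, 2940, 2880, 960]
r5 m[ice→φ1] = [1152, 1512, 3072, 1920]
r5 m[ice→φ2] = [3024, 4410, 8640, 3600]
r5 m[ice→φ6] = [36288, 7560, 34560, 3600]
r5 m[rain→φ2] = [2, 8, 2, 2]
r5 m[rain→φ5] = [1728, 576, 1176, 1728]
r5 m[wet→φ0] = [3, 2, 6, 3]
r5 m[wet→φ3] = [864, 1176, 1728, 1176]
r5 m[snow→φ1] = [5, 2, 2, 7]
r5 m[snow→φ4] = [1728, 864, 864, 864]
r6 m[φ0→ice] = [24, 18, 48, 30]
r6 m[φ0→wet] = [18144, 15120, 23040, 18144]
r6 m[φ1→ice] = [63, 35, 45, 15]
r6 m[φ1→snow] = [27648, 10368, 10368, 12288]
r6 m[φ2→ice] = [24, 12, 16, 8]
r6 m[φ2→rain] = [51840, 17280, 26460, 51840]
r6 m[φ3→wet] = [3, 2, 6, 3]
r6 m[φ4→snow] = [5, 2, 2, 7]
r6 m[φ5→rain] = [2, 8, 2, 2]
r6 m[φ6→ice] = [2, 7, 4, 8]
r6 m[ice→φ0] = [3024, 2940, 2880, 960]
r6 m[ice→φ1] = [1152, 1512, 3072, 1920]
r6 m[ice→φ2] = [3024, 4410, 8640, 3600]
r6 m[ice→φ6] = [36288, 7560, 34560, 3600]
r6 m[rain→φ2] = [2, 8, 2, 2]
r6 m[rain→φ5] = [51840, 17280, 26460, 51840]
r6 m[wet→φ0] = [3, 2, 6, 3]
r6 m[wet→φ3] = [18144, 15120, 23040, 18144]
r6 m[snow→φ1] = [5, 2, 2, 7]
r6 m[snow→φ4] = [27648, 10368, 10368, 12288]
r7 m[φ0→ice] = [24, 18, 48, 30]
r7 m[φ0→wet] = [18144, 15120, 23040, 18144]
r7 m[φ1→ice] = [63, 35, 45, 15]
r7 m[φ1→snow] = [27648, 10368, 10368, 12288]
r7 m[φ2→ice] = [24, 12, 16, 8]
r7 m[φ2→rain] = [51840, 17280, 26460, 51840]
r7 m[φ3→wet] = [3, 2, 6, 3]
r7 m[φ4→snow] = [5, 2, 2, 7]
r7 m[φ5→rain] = [2, 8, 2, 2]
r7 m[φ6→ice] = [2, 7, 4, 8]
r7 m[ice→φ0] = [3024, 2940, 2880, 960]
r7 m[ice→φ1] = [1152, 1512, 3072, 1920]
r7 m[ice→φ2] = [3024, 4410, 8640, 3600]
r7 m[ice→φ6] = [36288, 7560, 34560, 3600]
r7 m[rain→φ2] = [2, 8, 2, 2]
r7 m[rain→φ5] = [51840, 17280, 26460, 51840]
r7 m[wet→φ0] = [3, 2, 6, 3]
r7 m[wet→φ3] = [18144, 15120, 23040, 18144]
r7 m[snow→φ1] = [5, 2, 2, 7]
r7 m[snow→φ4] = [27648, 10368, 10368, 12288]
fixed point reached at round 7
b[snow] = ⊗ incoming = [138240, 20736, 20736, 86016]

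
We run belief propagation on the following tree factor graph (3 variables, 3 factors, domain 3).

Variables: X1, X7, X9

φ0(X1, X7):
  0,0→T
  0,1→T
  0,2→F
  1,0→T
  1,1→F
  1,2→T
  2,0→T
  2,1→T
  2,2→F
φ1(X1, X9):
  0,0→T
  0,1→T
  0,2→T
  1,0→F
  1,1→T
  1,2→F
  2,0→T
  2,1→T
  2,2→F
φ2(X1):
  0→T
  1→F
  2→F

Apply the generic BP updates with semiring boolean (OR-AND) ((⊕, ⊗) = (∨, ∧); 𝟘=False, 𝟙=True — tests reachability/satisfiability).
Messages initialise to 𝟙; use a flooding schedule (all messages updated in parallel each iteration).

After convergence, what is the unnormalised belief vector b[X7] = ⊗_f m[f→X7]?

init: all messages = 𝟙 over 3 values
r1 m[φ0→X1] = [T, T, T]
r1 m[φ0→X7] = [T, T, T]
r1 m[φ1→X1] = [T, T, T]
r1 m[φ1→X9] = [T, T, T]
r1 m[φ2→X1] = [T, F, F]
r1 m[X1→φ0] = [T, T, T]
r1 m[X1→φ1] = [T, T, T]
r1 m[X1→φ2] = [T, T, T]
r1 m[X7→φ0] = [T, T, T]
r1 m[X9→φ1] = [T, T, T]
r2 m[φ0→X1] = [T, T, T]
r2 m[φ0→X7] = [T, T, T]
r2 m[φ1→X1] = [T, T, T]
r2 m[φ1→X9] = [T, T, T]
r2 m[φ2→X1] = [T, F, F]
r2 m[X1→φ0] = [T, F, F]
r2 m[X1→φ1] = [T, F, F]
r2 m[X1→φ2] = [T, T, T]
r2 m[X7→φ0] = [T, T, T]
r2 m[X9→φ1] = [T, T, T]
r3 m[φ0→X1] = [T, T, T]
r3 m[φ0→X7] = [T, T, F]
r3 m[φ1→X1] = [T, T, T]
r3 m[φ1→X9] = [T, T, T]
r3 m[φ2→X1] = [T, F, F]
r3 m[X1→φ0] = [T, F, F]
r3 m[X1→φ1] = [T, F, F]
r3 m[X1→φ2] = [T, T, T]
r3 m[X7→φ0] = [T, T, T]
r3 m[X9→φ1] = [T, T, T]
r4 m[φ0→X1] = [T, T, T]
r4 m[φ0→X7] = [T, T, F]
r4 m[φ1→X1] = [T, T, T]
r4 m[φ1→X9] = [T, T, T]
r4 m[φ2→X1] = [T, F, F]
r4 m[X1→φ0] = [T, F, F]
r4 m[X1→φ1] = [T, F, F]
r4 m[X1→φ2] = [T, T, T]
r4 m[X7→φ0] = [T, T, T]
r4 m[X9→φ1] = [T, T, T]
fixed point reached at round 4
b[X7] = ⊗ incoming = [T, T, F]

b[X7] = [T, T, F]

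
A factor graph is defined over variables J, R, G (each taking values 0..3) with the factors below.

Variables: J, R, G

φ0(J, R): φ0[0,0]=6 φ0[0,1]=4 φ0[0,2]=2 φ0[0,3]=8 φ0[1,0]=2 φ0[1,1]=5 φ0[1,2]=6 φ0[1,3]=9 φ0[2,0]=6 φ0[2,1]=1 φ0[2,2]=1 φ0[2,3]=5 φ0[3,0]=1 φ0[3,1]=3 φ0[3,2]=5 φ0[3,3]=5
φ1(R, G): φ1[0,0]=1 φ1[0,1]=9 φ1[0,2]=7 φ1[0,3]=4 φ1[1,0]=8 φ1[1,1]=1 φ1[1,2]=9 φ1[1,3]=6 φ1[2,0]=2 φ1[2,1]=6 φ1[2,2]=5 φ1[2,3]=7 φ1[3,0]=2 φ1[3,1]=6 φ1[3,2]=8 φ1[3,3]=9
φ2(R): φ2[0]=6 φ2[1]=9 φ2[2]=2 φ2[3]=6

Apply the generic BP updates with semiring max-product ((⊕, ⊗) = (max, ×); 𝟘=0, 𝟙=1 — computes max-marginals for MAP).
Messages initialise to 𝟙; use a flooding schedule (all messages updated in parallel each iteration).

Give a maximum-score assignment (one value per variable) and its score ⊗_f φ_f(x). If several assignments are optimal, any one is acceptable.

init: all messages = 𝟙 over 4 values
r1 m[φ0→J] = [8, 9, 6, 5]
r1 m[φ0→R] = [6, 5, 6, 9]
r1 m[φ1→R] = [9, 9, 7, 9]
r1 m[φ1→G] = [8, 9, 9, 9]
r1 m[φ2→R] = [6, 9, 2, 6]
r1 m[J→φ0] = [1, 1, 1, 1]
r1 m[R→φ0] = [1, 1, 1, 1]
r1 m[R→φ1] = [1, 1, 1, 1]
r1 m[R→φ2] = [1, 1, 1, 1]
r1 m[G→φ1] = [1, 1, 1, 1]
r2 m[φ0→J] = [8, 9, 6, 5]
r2 m[φ0→R] = [6, 5, 6, 9]
r2 m[φ1→R] = [9, 9, 7, 9]
r2 m[φ1→G] = [8, 9, 9, 9]
r2 m[φ2→R] = [6, 9, 2, 6]
r2 m[J→φ0] = [1, 1, 1, 1]
r2 m[R→φ0] = [54, 81, 14, 54]
r2 m[R→φ1] = [36, 45, 12, 54]
r2 m[R→φ2] = [54, 45, 42, 81]
r2 m[G→φ1] = [1, 1, 1, 1]
r3 m[φ0→J] = [432, 486, 324, 270]
r3 m[φ0→R] = [6, 5, 6, 9]
r3 m[φ1→R] = [9, 9, 7, 9]
r3 m[φ1→G] = [360, 324, 432, 486]
r3 m[φ2→R] = [6, 9, 2, 6]
r3 m[J→φ0] = [1, 1, 1, 1]
r3 m[R→φ0] = [54, 81, 14, 54]
r3 m[R→φ1] = [36, 45, 12, 54]
r3 m[R→φ2] = [54, 45, 42, 81]
r3 m[G→φ1] = [1, 1, 1, 1]
r4 m[φ0→J] = [432, 486, 324, 270]
r4 m[φ0→R] = [6, 5, 6, 9]
r4 m[φ1→R] = [9, 9, 7, 9]
r4 m[φ1→G] = [360, 324, 432, 486]
r4 m[φ2→R] = [6, 9, 2, 6]
r4 m[J→φ0] = [1, 1, 1, 1]
r4 m[R→φ0] = [54, 81, 14, 54]
r4 m[R→φ1] = [36, 45, 12, 54]
r4 m[R→φ2] = [54, 45, 42, 81]
r4 m[G→φ1] = [1, 1, 1, 1]
fixed point reached at round 4
traceback from J: (J=1, R=3, G=3), score=486

assignment: (J=1, R=3, G=3); score = 486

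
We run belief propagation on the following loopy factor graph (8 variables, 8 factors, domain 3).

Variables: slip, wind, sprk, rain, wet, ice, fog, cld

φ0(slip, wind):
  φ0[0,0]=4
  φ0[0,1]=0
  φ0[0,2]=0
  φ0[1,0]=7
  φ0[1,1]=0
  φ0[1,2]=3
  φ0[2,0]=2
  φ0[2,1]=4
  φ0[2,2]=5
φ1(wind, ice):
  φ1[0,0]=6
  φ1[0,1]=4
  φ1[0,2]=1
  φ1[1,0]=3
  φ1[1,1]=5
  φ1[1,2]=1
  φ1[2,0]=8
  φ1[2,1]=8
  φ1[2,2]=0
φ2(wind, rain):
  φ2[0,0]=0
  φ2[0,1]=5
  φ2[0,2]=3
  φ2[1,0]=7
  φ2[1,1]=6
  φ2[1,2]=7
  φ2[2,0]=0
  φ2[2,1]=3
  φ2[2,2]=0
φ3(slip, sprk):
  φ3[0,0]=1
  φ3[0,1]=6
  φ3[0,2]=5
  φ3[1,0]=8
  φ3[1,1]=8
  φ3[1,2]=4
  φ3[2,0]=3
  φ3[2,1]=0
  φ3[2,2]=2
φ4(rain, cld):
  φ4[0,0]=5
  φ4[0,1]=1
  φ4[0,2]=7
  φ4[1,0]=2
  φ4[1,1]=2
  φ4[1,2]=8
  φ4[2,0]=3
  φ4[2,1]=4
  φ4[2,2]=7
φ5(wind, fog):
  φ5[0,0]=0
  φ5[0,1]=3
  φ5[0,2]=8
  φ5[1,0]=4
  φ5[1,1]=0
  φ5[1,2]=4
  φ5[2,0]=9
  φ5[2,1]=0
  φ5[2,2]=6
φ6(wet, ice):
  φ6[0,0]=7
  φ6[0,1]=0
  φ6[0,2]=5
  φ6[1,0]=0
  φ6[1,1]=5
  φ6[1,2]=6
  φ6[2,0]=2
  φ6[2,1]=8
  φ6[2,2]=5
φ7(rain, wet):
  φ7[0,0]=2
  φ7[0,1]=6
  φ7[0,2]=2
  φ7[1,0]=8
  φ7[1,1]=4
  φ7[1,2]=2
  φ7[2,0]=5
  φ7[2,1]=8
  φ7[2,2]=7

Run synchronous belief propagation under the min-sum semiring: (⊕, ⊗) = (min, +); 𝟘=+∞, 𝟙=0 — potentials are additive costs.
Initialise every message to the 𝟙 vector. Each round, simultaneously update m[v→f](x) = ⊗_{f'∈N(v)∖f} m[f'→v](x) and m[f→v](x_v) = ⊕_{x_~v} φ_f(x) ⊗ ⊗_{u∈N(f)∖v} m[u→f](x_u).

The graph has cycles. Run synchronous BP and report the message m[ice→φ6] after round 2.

message @ round 2 = [3, 4, 0]

init: all messages = 𝟙 over 3 values
r1 m[φ0→slip] = [0, 0, 2]
r1 m[φ0→wind] = [2, 0, 0]
r1 m[φ1→wind] = [1, 1, 0]
r1 m[φ1→ice] = [3, 4, 0]
r1 m[φ2→wind] = [0, 6, 0]
r1 m[φ2→rain] = [0, 3, 0]
r1 m[φ3→slip] = [1, 4, 0]
r1 m[φ3→sprk] = [1, 0, 2]
r1 m[φ4→rain] = [1, 2, 3]
r1 m[φ4→cld] = [2, 1, 7]
r1 m[φ5→wind] = [0, 0, 0]
r1 m[φ5→fog] = [0, 0, 4]
r1 m[φ6→wet] = [0, 0, 2]
r1 m[φ6→ice] = [0, 0, 5]
r1 m[φ7→rain] = [2, 2, 5]
r1 m[φ7→wet] = [2, 4, 2]
r1 m[slip→φ0] = [0, 0, 0]
r1 m[slip→φ3] = [0, 0, 0]
r1 m[wind→φ0] = [0, 0, 0]
r1 m[wind→φ1] = [0, 0, 0]
r1 m[wind→φ2] = [0, 0, 0]
r1 m[wind→φ5] = [0, 0, 0]
r1 m[sprk→φ3] = [0, 0, 0]
r1 m[rain→φ2] = [0, 0, 0]
r1 m[rain→φ4] = [0, 0, 0]
r1 m[rain→φ7] = [0, 0, 0]
r1 m[wet→φ6] = [0, 0, 0]
r1 m[wet→φ7] = [0, 0, 0]
r1 m[ice→φ1] = [0, 0, 0]
r1 m[ice→φ6] = [0, 0, 0]
r1 m[fog→φ5] = [0, 0, 0]
r1 m[cld→φ4] = [0, 0, 0]
r2 m[φ0→slip] = [0, 0, 2]
r2 m[φ0→wind] = [2, 0, 0]
r2 m[φ1→wind] = [1, 1, 0]
r2 m[φ1→ice] = [3, 4, 0]
r2 m[φ2→wind] = [0, 6, 0]
r2 m[φ2→rain] = [0, 3, 0]
r2 m[φ3→slip] = [1, 4, 0]
r2 m[φ3→sprk] = [1, 0, 2]
r2 m[φ4→rain] = [1, 2, 3]
r2 m[φ4→cld] = [2, 1, 7]
r2 m[φ5→wind] = [0, 0, 0]
r2 m[φ5→fog] = [0, 0, 4]
r2 m[φ6→wet] = [0, 0, 2]
r2 m[φ6→ice] = [0, 0, 5]
r2 m[φ7→rain] = [2, 2, 5]
r2 m[φ7→wet] = [2, 4, 2]
r2 m[slip→φ0] = [1, 4, 0]
r2 m[slip→φ3] = [0, 0, 2]
r2 m[wind→φ0] = [1, 7, 0]
r2 m[wind→φ1] = [2, 6, 0]
r2 m[wind→φ2] = [3, 1, 0]
r2 m[wind→φ5] = [3, 7, 0]
r2 m[sprk→φ3] = [0, 0, 0]
r2 m[rain→φ2] = [3, 4, 8]
r2 m[rain→φ4] = [2, 5, 5]
r2 m[rain→φ7] = [1, 5, 3]
r2 m[wet→φ6] = [2, 4, 2]
r2 m[wet→φ7] = [0, 0, 2]
r2 m[ice→φ1] = [0, 0, 5]
r2 m[ice→φ6] = [3, 4, 0]
r2 m[fog→φ5] = [0, 0, 0]
r2 m[cld→φ4] = [0, 0, 0]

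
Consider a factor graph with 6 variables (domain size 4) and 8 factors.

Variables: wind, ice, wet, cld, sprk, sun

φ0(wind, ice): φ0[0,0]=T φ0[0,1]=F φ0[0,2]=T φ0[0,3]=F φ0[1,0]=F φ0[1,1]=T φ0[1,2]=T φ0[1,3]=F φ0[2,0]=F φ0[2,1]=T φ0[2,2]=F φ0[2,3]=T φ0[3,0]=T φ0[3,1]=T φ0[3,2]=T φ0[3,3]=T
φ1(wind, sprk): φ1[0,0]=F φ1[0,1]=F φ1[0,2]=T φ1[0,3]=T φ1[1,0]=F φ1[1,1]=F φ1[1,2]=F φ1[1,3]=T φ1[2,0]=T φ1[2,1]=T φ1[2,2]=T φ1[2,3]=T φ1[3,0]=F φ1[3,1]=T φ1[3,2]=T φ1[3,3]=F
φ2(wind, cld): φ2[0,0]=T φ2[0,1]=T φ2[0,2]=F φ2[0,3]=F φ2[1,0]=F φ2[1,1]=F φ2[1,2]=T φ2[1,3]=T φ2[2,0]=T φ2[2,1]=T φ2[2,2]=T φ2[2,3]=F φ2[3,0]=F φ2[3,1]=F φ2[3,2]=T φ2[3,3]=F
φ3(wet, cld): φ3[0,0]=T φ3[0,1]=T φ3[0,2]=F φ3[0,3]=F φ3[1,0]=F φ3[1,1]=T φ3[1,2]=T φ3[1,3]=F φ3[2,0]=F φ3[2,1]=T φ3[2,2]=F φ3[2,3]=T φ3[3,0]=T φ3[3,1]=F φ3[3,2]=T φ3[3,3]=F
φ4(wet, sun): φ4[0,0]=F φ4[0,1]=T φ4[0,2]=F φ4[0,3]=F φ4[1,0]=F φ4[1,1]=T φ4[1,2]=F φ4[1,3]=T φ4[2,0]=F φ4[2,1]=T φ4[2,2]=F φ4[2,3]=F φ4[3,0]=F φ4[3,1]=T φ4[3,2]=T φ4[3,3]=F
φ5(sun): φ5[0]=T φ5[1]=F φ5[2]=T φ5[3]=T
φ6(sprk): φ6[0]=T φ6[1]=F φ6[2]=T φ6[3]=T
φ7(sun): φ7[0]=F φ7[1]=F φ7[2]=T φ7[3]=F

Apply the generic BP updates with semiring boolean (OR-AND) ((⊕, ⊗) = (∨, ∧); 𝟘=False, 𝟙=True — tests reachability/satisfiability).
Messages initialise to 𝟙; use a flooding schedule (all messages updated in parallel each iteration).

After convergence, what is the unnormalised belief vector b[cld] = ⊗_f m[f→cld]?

init: all messages = 𝟙 over 4 values
r1 m[φ0→wind] = [T, T, T, T]
r1 m[φ0→ice] = [T, T, T, T]
r1 m[φ1→wind] = [T, T, T, T]
r1 m[φ1→sprk] = [T, T, T, T]
r1 m[φ2→wind] = [T, T, T, T]
r1 m[φ2→cld] = [T, T, T, T]
r1 m[φ3→wet] = [T, T, T, T]
r1 m[φ3→cld] = [T, T, T, T]
r1 m[φ4→wet] = [T, T, T, T]
r1 m[φ4→sun] = [F, T, T, T]
r1 m[φ5→sun] = [T, F, T, T]
r1 m[φ6→sprk] = [T, F, T, T]
r1 m[φ7→sun] = [F, F, T, F]
r1 m[wind→φ0] = [T, T, T, T]
r1 m[wind→φ1] = [T, T, T, T]
r1 m[wind→φ2] = [T, T, T, T]
r1 m[ice→φ0] = [T, T, T, T]
r1 m[wet→φ3] = [T, T, T, T]
r1 m[wet→φ4] = [T, T, T, T]
r1 m[cld→φ2] = [T, T, T, T]
r1 m[cld→φ3] = [T, T, T, T]
r1 m[sprk→φ1] = [T, T, T, T]
r1 m[sprk→φ6] = [T, T, T, T]
r1 m[sun→φ4] = [T, T, T, T]
r1 m[sun→φ5] = [T, T, T, T]
r1 m[sun→φ7] = [T, T, T, T]
r2 m[φ0→wind] = [T, T, T, T]
r2 m[φ0→ice] = [T, T, T, T]
r2 m[φ1→wind] = [T, T, T, T]
r2 m[φ1→sprk] = [T, T, T, T]
r2 m[φ2→wind] = [T, T, T, T]
r2 m[φ2→cld] = [T, T, T, T]
r2 m[φ3→wet] = [T, T, T, T]
r2 m[φ3→cld] = [T, T, T, T]
r2 m[φ4→wet] = [T, T, T, T]
r2 m[φ4→sun] = [F, T, T, T]
r2 m[φ5→sun] = [T, F, T, T]
r2 m[φ6→sprk] = [T, F, T, T]
r2 m[φ7→sun] = [F, F, T, F]
r2 m[wind→φ0] = [T, T, T, T]
r2 m[wind→φ1] = [T, T, T, T]
r2 m[wind→φ2] = [T, T, T, T]
r2 m[ice→φ0] = [T, T, T, T]
r2 m[wet→φ3] = [T, T, T, T]
r2 m[wet→φ4] = [T, T, T, T]
r2 m[cld→φ2] = [T, T, T, T]
r2 m[cld→φ3] = [T, T, T, T]
r2 m[sprk→φ1] = [T, F, T, T]
r2 m[sprk→φ6] = [T, T, T, T]
r2 m[sun→φ4] = [F, F, T, F]
r2 m[sun→φ5] = [F, F, T, F]
r2 m[sun→φ7] = [F, F, T, T]
r3 m[φ0→wind] = [T, T, T, T]
r3 m[φ0→ice] = [T, T, T, T]
r3 m[φ1→wind] = [T, T, T, T]
r3 m[φ1→sprk] = [T, T, T, T]
r3 m[φ2→wind] = [T, T, T, T]
r3 m[φ2→cld] = [T, T, T, T]
r3 m[φ3→wet] = [T, T, T, T]
r3 m[φ3→cld] = [T, T, T, T]
r3 m[φ4→wet] = [F, F, F, T]
r3 m[φ4→sun] = [F, T, T, T]
r3 m[φ5→sun] = [T, F, T, T]
r3 m[φ6→sprk] = [T, F, T, T]
r3 m[φ7→sun] = [F, F, T, F]
r3 m[wind→φ0] = [T, T, T, T]
r3 m[wind→φ1] = [T, T, T, T]
r3 m[wind→φ2] = [T, T, T, T]
r3 m[ice→φ0] = [T, T, T, T]
r3 m[wet→φ3] = [T, T, T, T]
r3 m[wet→φ4] = [T, T, T, T]
r3 m[cld→φ2] = [T, T, T, T]
r3 m[cld→φ3] = [T, T, T, T]
r3 m[sprk→φ1] = [T, F, T, T]
r3 m[sprk→φ6] = [T, T, T, T]
r3 m[sun→φ4] = [F, F, T, F]
r3 m[sun→φ5] = [F, F, T, F]
r3 m[sun→φ7] = [F, F, T, T]
r4 m[φ0→wind] = [T, T, T, T]
r4 m[φ0→ice] = [T, T, T, T]
r4 m[φ1→wind] = [T, T, T, T]
r4 m[φ1→sprk] = [T, T, T, T]
r4 m[φ2→wind] = [T, T, T, T]
r4 m[φ2→cld] = [T, T, T, T]
r4 m[φ3→wet] = [T, T, T, T]
r4 m[φ3→cld] = [T, T, T, T]
r4 m[φ4→wet] = [F, F, F, T]
r4 m[φ4→sun] = [F, T, T, T]
r4 m[φ5→sun] = [T, F, T, T]
r4 m[φ6→sprk] = [T, F, T, T]
r4 m[φ7→sun] = [F, F, T, F]
r4 m[wind→φ0] = [T, T, T, T]
r4 m[wind→φ1] = [T, T, T, T]
r4 m[wind→φ2] = [T, T, T, T]
r4 m[ice→φ0] = [T, T, T, T]
r4 m[wet→φ3] = [F, F, F, T]
r4 m[wet→φ4] = [T, T, T, T]
r4 m[cld→φ2] = [T, T, T, T]
r4 m[cld→φ3] = [T, T, T, T]
r4 m[sprk→φ1] = [T, F, T, T]
r4 m[sprk→φ6] = [T, T, T, T]
r4 m[sun→φ4] = [F, F, T, F]
r4 m[sun→φ5] = [F, F, T, F]
r4 m[sun→φ7] = [F, F, T, T]
r5 m[φ0→wind] = [T, T, T, T]
r5 m[φ0→ice] = [T, T, T, T]
r5 m[φ1→wind] = [T, T, T, T]
r5 m[φ1→sprk] = [T, T, T, T]
r5 m[φ2→wind] = [T, T, T, T]
r5 m[φ2→cld] = [T, T, T, T]
r5 m[φ3→wet] = [T, T, T, T]
r5 m[φ3→cld] = [T, F, T, F]
r5 m[φ4→wet] = [F, F, F, T]
r5 m[φ4→sun] = [F, T, T, T]
r5 m[φ5→sun] = [T, F, T, T]
r5 m[φ6→sprk] = [T, F, T, T]
r5 m[φ7→sun] = [F, F, T, F]
r5 m[wind→φ0] = [T, T, T, T]
r5 m[wind→φ1] = [T, T, T, T]
r5 m[wind→φ2] = [T, T, T, T]
r5 m[ice→φ0] = [T, T, T, T]
r5 m[wet→φ3] = [F, F, F, T]
r5 m[wet→φ4] = [T, T, T, T]
r5 m[cld→φ2] = [T, T, T, T]
r5 m[cld→φ3] = [T, T, T, T]
r5 m[sprk→φ1] = [T, F, T, T]
r5 m[sprk→φ6] = [T, T, T, T]
r5 m[sun→φ4] = [F, F, T, F]
r5 m[sun→φ5] = [F, F, T, F]
r5 m[sun→φ7] = [F, F, T, T]
r6 m[φ0→wind] = [T, T, T, T]
r6 m[φ0→ice] = [T, T, T, T]
r6 m[φ1→wind] = [T, T, T, T]
r6 m[φ1→sprk] = [T, T, T, T]
r6 m[φ2→wind] = [T, T, T, T]
r6 m[φ2→cld] = [T, T, T, T]
r6 m[φ3→wet] = [T, T, T, T]
r6 m[φ3→cld] = [T, F, T, F]
r6 m[φ4→wet] = [F, F, F, T]
r6 m[φ4→sun] = [F, T, T, T]
r6 m[φ5→sun] = [T, F, T, T]
r6 m[φ6→sprk] = [T, F, T, T]
r6 m[φ7→sun] = [F, F, T, F]
r6 m[wind→φ0] = [T, T, T, T]
r6 m[wind→φ1] = [T, T, T, T]
r6 m[wind→φ2] = [T, T, T, T]
r6 m[ice→φ0] = [T, T, T, T]
r6 m[wet→φ3] = [F, F, F, T]
r6 m[wet→φ4] = [T, T, T, T]
r6 m[cld→φ2] = [T, F, T, F]
r6 m[cld→φ3] = [T, T, T, T]
r6 m[sprk→φ1] = [T, F, T, T]
r6 m[sprk→φ6] = [T, T, T, T]
r6 m[sun→φ4] = [F, F, T, F]
r6 m[sun→φ5] = [F, F, T, F]
r6 m[sun→φ7] = [F, F, T, T]
r7 m[φ0→wind] = [T, T, T, T]
r7 m[φ0→ice] = [T, T, T, T]
r7 m[φ1→wind] = [T, T, T, T]
r7 m[φ1→sprk] = [T, T, T, T]
r7 m[φ2→wind] = [T, T, T, T]
r7 m[φ2→cld] = [T, T, T, T]
r7 m[φ3→wet] = [T, T, T, T]
r7 m[φ3→cld] = [T, F, T, F]
r7 m[φ4→wet] = [F, F, F, T]
r7 m[φ4→sun] = [F, T, T, T]
r7 m[φ5→sun] = [T, F, T, T]
r7 m[φ6→sprk] = [T, F, T, T]
r7 m[φ7→sun] = [F, F, T, F]
r7 m[wind→φ0] = [T, T, T, T]
r7 m[wind→φ1] = [T, T, T, T]
r7 m[wind→φ2] = [T, T, T, T]
r7 m[ice→φ0] = [T, T, T, T]
r7 m[wet→φ3] = [F, F, F, T]
r7 m[wet→φ4] = [T, T, T, T]
r7 m[cld→φ2] = [T, F, T, F]
r7 m[cld→φ3] = [T, T, T, T]
r7 m[sprk→φ1] = [T, F, T, T]
r7 m[sprk→φ6] = [T, T, T, T]
r7 m[sun→φ4] = [F, F, T, F]
r7 m[sun→φ5] = [F, F, T, F]
r7 m[sun→φ7] = [F, F, T, T]
fixed point reached at round 7
b[cld] = ⊗ incoming = [T, F, T, F]

b[cld] = [T, F, T, F]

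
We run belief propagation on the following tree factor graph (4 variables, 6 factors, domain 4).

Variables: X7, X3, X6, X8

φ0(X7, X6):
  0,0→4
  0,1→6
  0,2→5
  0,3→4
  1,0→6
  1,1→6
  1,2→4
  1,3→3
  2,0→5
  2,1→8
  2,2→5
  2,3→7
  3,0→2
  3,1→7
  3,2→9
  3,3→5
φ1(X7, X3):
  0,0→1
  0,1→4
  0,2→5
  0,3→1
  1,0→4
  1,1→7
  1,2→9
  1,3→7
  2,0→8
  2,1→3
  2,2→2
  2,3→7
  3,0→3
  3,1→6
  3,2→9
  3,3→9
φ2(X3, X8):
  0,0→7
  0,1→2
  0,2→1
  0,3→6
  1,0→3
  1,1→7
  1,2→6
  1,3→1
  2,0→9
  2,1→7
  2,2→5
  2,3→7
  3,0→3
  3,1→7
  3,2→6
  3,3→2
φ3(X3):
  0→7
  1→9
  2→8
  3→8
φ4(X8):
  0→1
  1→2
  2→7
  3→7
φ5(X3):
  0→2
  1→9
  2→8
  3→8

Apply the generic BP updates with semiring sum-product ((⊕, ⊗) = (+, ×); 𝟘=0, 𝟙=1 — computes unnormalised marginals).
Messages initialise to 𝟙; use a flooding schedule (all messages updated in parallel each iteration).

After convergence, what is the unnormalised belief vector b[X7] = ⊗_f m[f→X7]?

b[X7] = [1161584, 2567242, 1728950, 3180348]

init: all messages = 𝟙 over 4 values
r1 m[φ0→X7] = [19, 19, 25, 23]
r1 m[φ0→X6] = [17, 27, 23, 19]
r1 m[φ1→X7] = [11, 27, 20, 27]
r1 m[φ1→X3] = [16, 20, 25, 24]
r1 m[φ2→X3] = [16, 17, 28, 18]
r1 m[φ2→X8] = [22, 23, 18, 16]
r1 m[φ3→X3] = [7, 9, 8, 8]
r1 m[φ4→X8] = [1, 2, 7, 7]
r1 m[φ5→X3] = [2, 9, 8, 8]
r1 m[X7→φ0] = [1, 1, 1, 1]
r1 m[X7→φ1] = [1, 1, 1, 1]
r1 m[X3→φ1] = [1, 1, 1, 1]
r1 m[X3→φ2] = [1, 1, 1, 1]
r1 m[X3→φ3] = [1, 1, 1, 1]
r1 m[X3→φ5] = [1, 1, 1, 1]
r1 m[X6→φ0] = [1, 1, 1, 1]
r1 m[X8→φ2] = [1, 1, 1, 1]
r1 m[X8→φ4] = [1, 1, 1, 1]
r2 m[φ0→X7] = [19, 19, 25, 23]
r2 m[φ0→X6] = [17, 27, 23, 19]
r2 m[φ1→X7] = [11, 27, 20, 27]
r2 m[φ1→X3] = [16, 20, 25, 24]
r2 m[φ2→X3] = [16, 17, 28, 18]
r2 m[φ2→X8] = [22, 23, 18, 16]
r2 m[φ3→X3] = [7, 9, 8, 8]
r2 m[φ4→X8] = [1, 2, 7, 7]
r2 m[φ5→X3] = [2, 9, 8, 8]
r2 m[X7→φ0] = [11, 27, 20, 27]
r2 m[X7→φ1] = [19, 19, 25, 23]
r2 m[X3→φ1] = [224, 1377, 1792, 1152]
r2 m[X3→φ2] = [224, 1620, 1600, 1536]
r2 m[X3→φ3] = [512, 3060, 5600, 3456]
r2 m[X3→φ5] = [1792, 3060, 5600, 3456]
r2 m[X6→φ0] = [1, 1, 1, 1]
r2 m[X8→φ2] = [1, 2, 7, 7]
r2 m[X8→φ4] = [22, 23, 18, 16]
r3 m[φ0→X7] = [19, 19, 25, 23]
r3 m[φ0→X6] = [360, 577, 506, 400]
r3 m[φ1→X7] = [15844, 34727, 17571, 35430]
r3 m[φ1→X3] = [364, 422, 523, 534]
r3 m[φ2→X3] = [60, 66, 107, 73]
r3 m[φ2→X8] = [25436, 33740, 27160, 17236]
r3 m[φ3→X3] = [7, 9, 8, 8]
r3 m[φ4→X8] = [1, 2, 7, 7]
r3 m[φ5→X3] = [2, 9, 8, 8]
r3 m[X7→φ0] = [11, 27, 20, 27]
r3 m[X7→φ1] = [19, 19, 25, 23]
r3 m[X3→φ1] = [224, 1377, 1792, 1152]
r3 m[X3→φ2] = [224, 1620, 1600, 1536]
r3 m[X3→φ3] = [512, 3060, 5600, 3456]
r3 m[X3→φ5] = [1792, 3060, 5600, 3456]
r3 m[X6→φ0] = [1, 1, 1, 1]
r3 m[X8→φ2] = [1, 2, 7, 7]
r3 m[X8→φ4] = [22, 23, 18, 16]
r4 m[φ0→X7] = [19, 19, 25, 23]
r4 m[φ0→X6] = [360, 577, 506, 400]
r4 m[φ1→X7] = [15844, 34727, 17571, 35430]
r4 m[φ1→X3] = [364, 422, 523, 534]
r4 m[φ2→X3] = [60, 66, 107, 73]
r4 m[φ2→X8] = [25436, 33740, 27160, 17236]
r4 m[φ3→X3] = [7, 9, 8, 8]
r4 m[φ4→X8] = [1, 2, 7, 7]
r4 m[φ5→X3] = [2, 9, 8, 8]
r4 m[X7→φ0] = [15844, 34727, 17571, 35430]
r4 m[X7→φ1] = [19, 19, 25, 23]
r4 m[X3→φ1] = [840, 5346, 6848, 4672]
r4 m[X3→φ2] = [5096, 34182, 33472, 34176]
r4 m[X3→φ3] = [43680, 250668, 447688, 311856]
r4 m[X3→φ5] = [152880, 250668, 447688, 311856]
r4 m[X6→φ0] = [1, 1, 1, 1]
r4 m[X8→φ2] = [1, 2, 7, 7]
r4 m[X8→φ4] = [25436, 33740, 27160, 17236]
r5 m[φ0→X7] = [19, 19, 25, 23]
r5 m[φ0→X6] = [430453, 692004, 624853, 467704]
r5 m[φ1→X7] = [61136, 135118, 69158, 138276]
r5 m[φ1→X3] = [364, 422, 523, 534]
r5 m[φ2→X3] = [60, 66, 107, 73]
r5 m[φ2→X8] = [541994, 723002, 582604, 367414]
r5 m[φ3→X3] = [7, 9, 8, 8]
r5 m[φ4→X8] = [1, 2, 7, 7]
r5 m[φ5→X3] = [2, 9, 8, 8]
r5 m[X7→φ0] = [15844, 34727, 17571, 35430]
r5 m[X7→φ1] = [19, 19, 25, 23]
r5 m[X3→φ1] = [840, 5346, 6848, 4672]
r5 m[X3→φ2] = [5096, 34182, 33472, 34176]
r5 m[X3→φ3] = [43680, 250668, 447688, 311856]
r5 m[X3→φ5] = [152880, 250668, 447688, 311856]
r5 m[X6→φ0] = [1, 1, 1, 1]
r5 m[X8→φ2] = [1, 2, 7, 7]
r5 m[X8→φ4] = [25436, 33740, 27160, 17236]
r6 m[φ0→X7] = [19, 19, 25, 23]
r6 m[φ0→X6] = [430453, 692004, 624853, 467704]
r6 m[φ1→X7] = [61136, 135118, 69158, 138276]
r6 m[φ1→X3] = [364, 422, 523, 534]
r6 m[φ2→X3] = [60, 66, 107, 73]
r6 m[φ2→X8] = [541994, 723002, 582604, 367414]
r6 m[φ3→X3] = [7, 9, 8, 8]
r6 m[φ4→X8] = [1, 2, 7, 7]
r6 m[φ5→X3] = [2, 9, 8, 8]
r6 m[X7→φ0] = [61136, 135118, 69158, 138276]
r6 m[X7→φ1] = [19, 19, 25, 23]
r6 m[X3→φ1] = [840, 5346, 6848, 4672]
r6 m[X3→φ2] = [5096, 34182, 33472, 34176]
r6 m[X3→φ3] = [43680, 250668, 447688, 311856]
r6 m[X3→φ5] = [152880, 250668, 447688, 311856]
r6 m[X6→φ0] = [1, 1, 1, 1]
r6 m[X8→φ2] = [1, 2, 7, 7]
r6 m[X8→φ4] = [541994, 723002, 582604, 367414]
r7 m[φ0→X7] = [19, 19, 25, 23]
r7 m[φ0→X6] = [1677594, 2698720, 2436426, 1825384]
r7 m[φ1→X7] = [61136, 135118, 69158, 138276]
r7 m[φ1→X3] = [364, 422, 523, 534]
r7 m[φ2→X3] = [60, 66, 107, 73]
r7 m[φ2→X8] = [541994, 723002, 582604, 367414]
r7 m[φ3→X3] = [7, 9, 8, 8]
r7 m[φ4→X8] = [1, 2, 7, 7]
r7 m[φ5→X3] = [2, 9, 8, 8]
r7 m[X7→φ0] = [61136, 135118, 69158, 138276]
r7 m[X7→φ1] = [19, 19, 25, 23]
r7 m[X3→φ1] = [840, 5346, 6848, 4672]
r7 m[X3→φ2] = [5096, 34182, 33472, 34176]
r7 m[X3→φ3] = [43680, 250668, 447688, 311856]
r7 m[X3→φ5] = [152880, 250668, 447688, 311856]
r7 m[X6→φ0] = [1, 1, 1, 1]
r7 m[X8→φ2] = [1, 2, 7, 7]
r7 m[X8→φ4] = [541994, 723002, 582604, 367414]
r8 m[φ0→X7] = [19, 19, 25, 23]
r8 m[φ0→X6] = [1677594, 2698720, 2436426, 1825384]
r8 m[φ1→X7] = [61136, 135118, 69158, 138276]
r8 m[φ1→X3] = [364, 422, 523, 534]
r8 m[φ2→X3] = [60, 66, 107, 73]
r8 m[φ2→X8] = [541994, 723002, 582604, 367414]
r8 m[φ3→X3] = [7, 9, 8, 8]
r8 m[φ4→X8] = [1, 2, 7, 7]
r8 m[φ5→X3] = [2, 9, 8, 8]
r8 m[X7→φ0] = [61136, 135118, 69158, 138276]
r8 m[X7→φ1] = [19, 19, 25, 23]
r8 m[X3→φ1] = [840, 5346, 6848, 4672]
r8 m[X3→φ2] = [5096, 34182, 33472, 34176]
r8 m[X3→φ3] = [43680, 250668, 447688, 311856]
r8 m[X3→φ5] = [152880, 250668, 447688, 311856]
r8 m[X6→φ0] = [1, 1, 1, 1]
r8 m[X8→φ2] = [1, 2, 7, 7]
r8 m[X8→φ4] = [541994, 723002, 582604, 367414]
fixed point reached at round 8
b[X7] = ⊗ incoming = [1161584, 2567242, 1728950, 3180348]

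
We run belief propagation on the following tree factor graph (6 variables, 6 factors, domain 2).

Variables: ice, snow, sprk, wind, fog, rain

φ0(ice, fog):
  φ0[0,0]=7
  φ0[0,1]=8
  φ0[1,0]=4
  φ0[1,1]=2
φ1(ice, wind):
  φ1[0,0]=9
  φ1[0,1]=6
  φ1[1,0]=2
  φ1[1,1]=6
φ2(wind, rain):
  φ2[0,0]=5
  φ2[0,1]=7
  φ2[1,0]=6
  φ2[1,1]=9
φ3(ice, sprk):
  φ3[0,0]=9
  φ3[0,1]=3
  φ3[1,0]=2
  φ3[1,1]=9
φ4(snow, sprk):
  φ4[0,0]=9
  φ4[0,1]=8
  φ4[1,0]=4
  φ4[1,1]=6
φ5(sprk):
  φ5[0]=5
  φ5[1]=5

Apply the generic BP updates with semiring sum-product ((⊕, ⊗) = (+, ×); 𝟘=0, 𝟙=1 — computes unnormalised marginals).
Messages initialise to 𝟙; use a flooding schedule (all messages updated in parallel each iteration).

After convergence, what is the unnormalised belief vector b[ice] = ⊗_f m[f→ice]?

b[ice] = [2361150, 519840]

init: all messages = 𝟙 over 2 values
r1 m[φ0→ice] = [15, 6]
r1 m[φ0→fog] = [11, 10]
r1 m[φ1→ice] = [15, 8]
r1 m[φ1→wind] = [11, 12]
r1 m[φ2→wind] = [12, 15]
r1 m[φ2→rain] = [11, 16]
r1 m[φ3→ice] = [12, 11]
r1 m[φ3→sprk] = [11, 12]
r1 m[φ4→snow] = [17, 10]
r1 m[φ4→sprk] = [13, 14]
r1 m[φ5→sprk] = [5, 5]
r1 m[ice→φ0] = [1, 1]
r1 m[ice→φ1] = [1, 1]
r1 m[ice→φ3] = [1, 1]
r1 m[snow→φ4] = [1, 1]
r1 m[sprk→φ3] = [1, 1]
r1 m[sprk→φ4] = [1, 1]
r1 m[sprk→φ5] = [1, 1]
r1 m[wind→φ1] = [1, 1]
r1 m[wind→φ2] = [1, 1]
r1 m[fog→φ0] = [1, 1]
r1 m[rain→φ2] = [1, 1]
r2 m[φ0→ice] = [15, 6]
r2 m[φ0→fog] = [11, 10]
r2 m[φ1→ice] = [15, 8]
r2 m[φ1→wind] = [11, 12]
r2 m[φ2→wind] = [12, 15]
r2 m[φ2→rain] = [11, 16]
r2 m[φ3→ice] = [12, 11]
r2 m[φ3→sprk] = [11, 12]
r2 m[φ4→snow] = [17, 10]
r2 m[φ4→sprk] = [13, 14]
r2 m[φ5→sprk] = [5, 5]
r2 m[ice→φ0] = [180, 88]
r2 m[ice→φ1] = [180, 66]
r2 m[ice→φ3] = [225, 48]
r2 m[snow→φ4] = [1, 1]
r2 m[sprk→φ3] = [65, 70]
r2 m[sprk→φ4] = [55, 60]
r2 m[sprk→φ5] = [143, 168]
r2 m[wind→φ1] = [12, 15]
r2 m[wind→φ2] = [11, 12]
r2 m[fog→φ0] = [1, 1]
r2 m[rain→φ2] = [1, 1]
r3 m[φ0→ice] = [15, 6]
r3 m[φ0→fog] = [1612, 1616]
r3 m[φ1→ice] = [198, 114]
r3 m[φ1→wind] = [1752, 1476]
r3 m[φ2→wind] = [12, 15]
r3 m[φ2→rain] = [127, 185]
r3 m[φ3→ice] = [795, 760]
r3 m[φ3→sprk] = [2121, 1107]
r3 m[φ4→snow] = [975, 580]
r3 m[φ4→sprk] = [13, 14]
r3 m[φ5→sprk] = [5, 5]
r3 m[ice→φ0] = [180, 88]
r3 m[ice→φ1] = [180, 66]
r3 m[ice→φ3] = [225, 48]
r3 m[snow→φ4] = [1, 1]
r3 m[sprk→φ3] = [65, 70]
r3 m[sprk→φ4] = [55, 60]
r3 m[sprk→φ5] = [143, 168]
r3 m[wind→φ1] = [12, 15]
r3 m[wind→φ2] = [11, 12]
r3 m[fog→φ0] = [1, 1]
r3 m[rain→φ2] = [1, 1]
r4 m[φ0→ice] = [15, 6]
r4 m[φ0→fog] = [1612, 1616]
r4 m[φ1→ice] = [198, 114]
r4 m[φ1→wind] = [1752, 1476]
r4 m[φ2→wind] = [12, 15]
r4 m[φ2→rain] = [127, 185]
r4 m[φ3→ice] = [795, 760]
r4 m[φ3→sprk] = [2121, 1107]
r4 m[φ4→snow] = [975, 580]
r4 m[φ4→sprk] = [13, 14]
r4 m[φ5→sprk] = [5, 5]
r4 m[ice→φ0] = [157410, 86640]
r4 m[ice→φ1] = [11925, 4560]
r4 m[ice→φ3] = [2970, 684]
r4 m[snow→φ4] = [1, 1]
r4 m[sprk→φ3] = [65, 70]
r4 m[sprk→φ4] = [10605, 5535]
r4 m[sprk→φ5] = [27573, 15498]
r4 m[wind→φ1] = [12, 15]
r4 m[wind→φ2] = [1752, 1476]
r4 m[fog→φ0] = [1, 1]
r4 m[rain→φ2] = [1, 1]
r5 m[φ0→ice] = [15, 6]
r5 m[φ0→fog] = [1448430, 1432560]
r5 m[φ1→ice] = [198, 114]
r5 m[φ1→wind] = [116445, 98910]
r5 m[φ2→wind] = [12, 15]
r5 m[φ2→rain] = [17616, 25548]
r5 m[φ3→ice] = [795, 760]
r5 m[φ3→sprk] = [28098, 15066]
r5 m[φ4→snow] = [139725, 75630]
r5 m[φ4→sprk] = [13, 14]
r5 m[φ5→sprk] = [5, 5]
r5 m[ice→φ0] = [157410, 86640]
r5 m[ice→φ1] = [11925, 4560]
r5 m[ice→φ3] = [2970, 684]
r5 m[snow→φ4] = [1, 1]
r5 m[sprk→φ3] = [65, 70]
r5 m[sprk→φ4] = [10605, 5535]
r5 m[sprk→φ5] = [27573, 15498]
r5 m[wind→φ1] = [12, 15]
r5 m[wind→φ2] = [1752, 1476]
r5 m[fog→φ0] = [1, 1]
r5 m[rain→φ2] = [1, 1]
r6 m[φ0→ice] = [15, 6]
r6 m[φ0→fog] = [1448430, 1432560]
r6 m[φ1→ice] = [198, 114]
r6 m[φ1→wind] = [116445, 98910]
r6 m[φ2→wind] = [12, 15]
r6 m[φ2→rain] = [17616, 25548]
r6 m[φ3→ice] = [795, 760]
r6 m[φ3→sprk] = [28098, 15066]
r6 m[φ4→snow] = [139725, 75630]
r6 m[φ4→sprk] = [13, 14]
r6 m[φ5→sprk] = [5, 5]
r6 m[ice→φ0] = [157410, 86640]
r6 m[ice→φ1] = [11925, 4560]
r6 m[ice→φ3] = [2970, 684]
r6 m[snow→φ4] = [1, 1]
r6 m[sprk→φ3] = [65, 70]
r6 m[sprk→φ4] = [140490, 75330]
r6 m[sprk→φ5] = [365274, 210924]
r6 m[wind→φ1] = [12, 15]
r6 m[wind→φ2] = [116445, 98910]
r6 m[fog→φ0] = [1, 1]
r6 m[rain→φ2] = [1, 1]
r7 m[φ0→ice] = [15, 6]
r7 m[φ0→fog] = [1448430, 1432560]
r7 m[φ1→ice] = [198, 114]
r7 m[φ1→wind] = [116445, 98910]
r7 m[φ2→wind] = [12, 15]
r7 m[φ2→rain] = [1175685, 1705305]
r7 m[φ3→ice] = [795, 760]
r7 m[φ3→sprk] = [28098, 15066]
r7 m[φ4→snow] = [1867050, 1013940]
r7 m[φ4→sprk] = [13, 14]
r7 m[φ5→sprk] = [5, 5]
r7 m[ice→φ0] = [157410, 86640]
r7 m[ice→φ1] = [11925, 4560]
r7 m[ice→φ3] = [2970, 684]
r7 m[snow→φ4] = [1, 1]
r7 m[sprk→φ3] = [65, 70]
r7 m[sprk→φ4] = [140490, 75330]
r7 m[sprk→φ5] = [365274, 210924]
r7 m[wind→φ1] = [12, 15]
r7 m[wind→φ2] = [116445, 98910]
r7 m[fog→φ0] = [1, 1]
r7 m[rain→φ2] = [1, 1]
r8 m[φ0→ice] = [15, 6]
r8 m[φ0→fog] = [1448430, 1432560]
r8 m[φ1→ice] = [198, 114]
r8 m[φ1→wind] = [116445, 98910]
r8 m[φ2→wind] = [12, 15]
r8 m[φ2→rain] = [1175685, 1705305]
r8 m[φ3→ice] = [795, 760]
r8 m[φ3→sprk] = [28098, 15066]
r8 m[φ4→snow] = [1867050, 1013940]
r8 m[φ4→sprk] = [13, 14]
r8 m[φ5→sprk] = [5, 5]
r8 m[ice→φ0] = [157410, 86640]
r8 m[ice→φ1] = [11925, 4560]
r8 m[ice→φ3] = [2970, 684]
r8 m[snow→φ4] = [1, 1]
r8 m[sprk→φ3] = [65, 70]
r8 m[sprk→φ4] = [140490, 75330]
r8 m[sprk→φ5] = [365274, 210924]
r8 m[wind→φ1] = [12, 15]
r8 m[wind→φ2] = [116445, 98910]
r8 m[fog→φ0] = [1, 1]
r8 m[rain→φ2] = [1, 1]
fixed point reached at round 8
b[ice] = ⊗ incoming = [2361150, 519840]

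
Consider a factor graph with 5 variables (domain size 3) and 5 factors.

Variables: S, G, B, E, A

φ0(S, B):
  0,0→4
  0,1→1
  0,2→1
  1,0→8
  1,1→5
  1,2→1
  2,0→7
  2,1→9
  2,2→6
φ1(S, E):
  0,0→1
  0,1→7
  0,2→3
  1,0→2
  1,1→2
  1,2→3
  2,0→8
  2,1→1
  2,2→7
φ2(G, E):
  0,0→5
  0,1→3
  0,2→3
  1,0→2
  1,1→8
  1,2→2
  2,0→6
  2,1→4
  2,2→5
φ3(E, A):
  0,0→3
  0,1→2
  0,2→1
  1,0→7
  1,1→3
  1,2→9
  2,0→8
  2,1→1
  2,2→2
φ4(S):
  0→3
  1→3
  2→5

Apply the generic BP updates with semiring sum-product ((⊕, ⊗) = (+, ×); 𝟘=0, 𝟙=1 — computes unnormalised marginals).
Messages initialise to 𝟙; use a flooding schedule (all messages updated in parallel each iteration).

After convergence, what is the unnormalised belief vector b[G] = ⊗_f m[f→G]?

init: all messages = 𝟙 over 3 values
r1 m[φ0→S] = [6, 14, 22]
r1 m[φ0→B] = [19, 15, 8]
r1 m[φ1→S] = [11, 7, 16]
r1 m[φ1→E] = [11, 10, 13]
r1 m[φ2→G] = [11, 12, 15]
r1 m[φ2→E] = [13, 15, 10]
r1 m[φ3→E] = [6, 19, 11]
r1 m[φ3→A] = [18, 6, 12]
r1 m[φ4→S] = [3, 3, 5]
r1 m[S→φ0] = [1, 1, 1]
r1 m[S→φ1] = [1, 1, 1]
r1 m[S→φ4] = [1, 1, 1]
r1 m[G→φ2] = [1, 1, 1]
r1 m[B→φ0] = [1, 1, 1]
r1 m[E→φ1] = [1, 1, 1]
r1 m[E→φ2] = [1, 1, 1]
r1 m[E→φ3] = [1, 1, 1]
r1 m[A→φ3] = [1, 1, 1]
r2 m[φ0→S] = [6, 14, 22]
r2 m[φ0→B] = [19, 15, 8]
r2 m[φ1→S] = [11, 7, 16]
r2 m[φ1→E] = [11, 10, 13]
r2 m[φ2→G] = [11, 12, 15]
r2 m[φ2→E] = [13, 15, 10]
r2 m[φ3→E] = [6, 19, 11]
r2 m[φ3→A] = [18, 6, 12]
r2 m[φ4→S] = [3, 3, 5]
r2 m[S→φ0] = [33, 21, 80]
r2 m[S→φ1] = [18, 42, 110]
r2 m[S→φ4] = [66, 98, 352]
r2 m[G→φ2] = [1, 1, 1]
r2 m[B→φ0] = [1, 1, 1]
r2 m[E→φ1] = [78, 285, 110]
r2 m[E→φ2] = [66, 190, 143]
r2 m[E→φ3] = [143, 150, 130]
r2 m[A→φ3] = [1, 1, 1]
r3 m[φ0→S] = [6, 14, 22]
r3 m[φ0→B] = [860, 858, 534]
r3 m[φ1→S] = [2403, 1056, 1679]
r3 m[φ1→E] = [982, 320, 950]
r3 m[φ2→G] = [1329, 1938, 1871]
r3 m[φ2→E] = [13, 15, 10]
r3 m[φ3→E] = [6, 19, 11]
r3 m[φ3→A] = [2519, 866, 1753]
r3 m[φ4→S] = [3, 3, 5]
r3 m[S→φ0] = [33, 21, 80]
r3 m[S→φ1] = [18, 42, 110]
r3 m[S→φ4] = [66, 98, 352]
r3 m[G→φ2] = [1, 1, 1]
r3 m[B→φ0] = [1, 1, 1]
r3 m[E→φ1] = [78, 285, 110]
r3 m[E→φ2] = [66, 190, 143]
r3 m[E→φ3] = [143, 150, 130]
r3 m[A→φ3] = [1, 1, 1]
r4 m[φ0→S] = [6, 14, 22]
r4 m[φ0→B] = [860, 858, 534]
r4 m[φ1→S] = [2403, 1056, 1679]
r4 m[φ1→E] = [982, 320, 950]
r4 m[φ2→G] = [1329, 1938, 1871]
r4 m[φ2→E] = [13, 15, 10]
r4 m[φ3→E] = [6, 19, 11]
r4 m[φ3→A] = [2519, 866, 1753]
r4 m[φ4→S] = [3, 3, 5]
r4 m[S→φ0] = [7209, 3168, 8395]
r4 m[S→φ1] = [18, 42, 110]
r4 m[S→φ4] = [14418, 14784, 36938]
r4 m[G→φ2] = [1, 1, 1]
r4 m[B→φ0] = [1, 1, 1]
r4 m[E→φ1] = [78, 285, 110]
r4 m[E→φ2] = [5892, 6080, 10450]
r4 m[E→φ3] = [12766, 4800, 9500]
r4 m[A→φ3] = [1, 1, 1]
r5 m[φ0→S] = [6, 14, 22]
r5 m[φ0→B] = [112945, 98604, 60747]
r5 m[φ1→S] = [2403, 1056, 1679]
r5 m[φ1→E] = [982, 320, 950]
r5 m[φ2→G] = [79050, 81324, 111922]
r5 m[φ2→E] = [13, 15, 10]
r5 m[φ3→E] = [6, 19, 11]
r5 m[φ3→A] = [147898, 49432, 74966]
r5 m[φ4→S] = [3, 3, 5]
r5 m[S→φ0] = [7209, 3168, 8395]
r5 m[S→φ1] = [18, 42, 110]
r5 m[S→φ4] = [14418, 14784, 36938]
r5 m[G→φ2] = [1, 1, 1]
r5 m[B→φ0] = [1, 1, 1]
r5 m[E→φ1] = [78, 285, 110]
r5 m[E→φ2] = [5892, 6080, 10450]
r5 m[E→φ3] = [12766, 4800, 9500]
r5 m[A→φ3] = [1, 1, 1]
r6 m[φ0→S] = [6, 14, 22]
r6 m[φ0→B] = [112945, 98604, 60747]
r6 m[φ1→S] = [2403, 1056, 1679]
r6 m[φ1→E] = [982, 320, 950]
r6 m[φ2→G] = [79050, 81324, 111922]
r6 m[φ2→E] = [13, 15, 10]
r6 m[φ3→E] = [6, 19, 11]
r6 m[φ3→A] = [147898, 49432, 74966]
r6 m[φ4→S] = [3, 3, 5]
r6 m[S→φ0] = [7209, 3168, 8395]
r6 m[S→φ1] = [18, 42, 110]
r6 m[S→φ4] = [14418, 14784, 36938]
r6 m[G→φ2] = [1, 1, 1]
r6 m[B→φ0] = [1, 1, 1]
r6 m[E→φ1] = [78, 285, 110]
r6 m[E→φ2] = [5892, 6080, 10450]
r6 m[E→φ3] = [12766, 4800, 9500]
r6 m[A→φ3] = [1, 1, 1]
fixed point reached at round 6
b[G] = ⊗ incoming = [79050, 81324, 111922]

b[G] = [79050, 81324, 111922]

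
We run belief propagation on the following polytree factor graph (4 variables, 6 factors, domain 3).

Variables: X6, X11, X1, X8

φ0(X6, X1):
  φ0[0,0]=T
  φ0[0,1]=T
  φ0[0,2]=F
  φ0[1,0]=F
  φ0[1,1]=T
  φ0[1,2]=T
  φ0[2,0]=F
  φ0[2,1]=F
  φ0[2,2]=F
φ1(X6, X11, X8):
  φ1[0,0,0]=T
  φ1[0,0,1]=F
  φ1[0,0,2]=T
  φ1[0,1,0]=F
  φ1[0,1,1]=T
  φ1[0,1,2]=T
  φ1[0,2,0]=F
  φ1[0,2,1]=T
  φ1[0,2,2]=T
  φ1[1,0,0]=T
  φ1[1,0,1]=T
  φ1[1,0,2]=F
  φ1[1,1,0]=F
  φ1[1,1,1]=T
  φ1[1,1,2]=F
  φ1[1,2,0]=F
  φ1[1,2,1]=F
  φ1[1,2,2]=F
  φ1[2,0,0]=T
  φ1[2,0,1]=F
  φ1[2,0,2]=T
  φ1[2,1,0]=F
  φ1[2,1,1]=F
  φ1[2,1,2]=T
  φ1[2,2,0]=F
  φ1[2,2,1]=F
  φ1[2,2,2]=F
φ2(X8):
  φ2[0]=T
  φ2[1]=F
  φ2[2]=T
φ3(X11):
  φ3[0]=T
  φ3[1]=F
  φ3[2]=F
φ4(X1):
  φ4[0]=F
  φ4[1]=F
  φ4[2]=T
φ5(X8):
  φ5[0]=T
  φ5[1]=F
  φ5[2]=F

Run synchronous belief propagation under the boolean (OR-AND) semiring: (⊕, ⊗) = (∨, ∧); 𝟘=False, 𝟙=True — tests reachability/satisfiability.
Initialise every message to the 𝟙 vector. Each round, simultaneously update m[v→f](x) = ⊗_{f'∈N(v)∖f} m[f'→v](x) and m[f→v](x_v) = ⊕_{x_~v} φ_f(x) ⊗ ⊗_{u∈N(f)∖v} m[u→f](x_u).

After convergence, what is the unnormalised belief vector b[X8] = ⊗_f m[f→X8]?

b[X8] = [T, F, F]

init: all messages = 𝟙 over 3 values
r1 m[φ0→X6] = [T, T, F]
r1 m[φ0→X1] = [T, T, T]
r1 m[φ1→X6] = [T, T, T]
r1 m[φ1→X11] = [T, T, T]
r1 m[φ1→X8] = [T, T, T]
r1 m[φ2→X8] = [T, F, T]
r1 m[φ3→X11] = [T, F, F]
r1 m[φ4→X1] = [F, F, T]
r1 m[φ5→X8] = [T, F, F]
r1 m[X6→φ0] = [T, T, T]
r1 m[X6→φ1] = [T, T, T]
r1 m[X11→φ1] = [T, T, T]
r1 m[X11→φ3] = [T, T, T]
r1 m[X1→φ0] = [T, T, T]
r1 m[X1→φ4] = [T, T, T]
r1 m[X8→φ1] = [T, T, T]
r1 m[X8→φ2] = [T, T, T]
r1 m[X8→φ5] = [T, T, T]
r2 m[φ0→X6] = [T, T, F]
r2 m[φ0→X1] = [T, T, T]
r2 m[φ1→X6] = [T, T, T]
r2 m[φ1→X11] = [T, T, T]
r2 m[φ1→X8] = [T, T, T]
r2 m[φ2→X8] = [T, F, T]
r2 m[φ3→X11] = [T, F, F]
r2 m[φ4→X1] = [F, F, T]
r2 m[φ5→X8] = [T, F, F]
r2 m[X6→φ0] = [T, T, T]
r2 m[X6→φ1] = [T, T, F]
r2 m[X11→φ1] = [T, F, F]
r2 m[X11→φ3] = [T, T, T]
r2 m[X1→φ0] = [F, F, T]
r2 m[X1→φ4] = [T, T, T]
r2 m[X8→φ1] = [T, F, F]
r2 m[X8→φ2] = [T, F, F]
r2 m[X8→φ5] = [T, F, T]
r3 m[φ0→X6] = [F, T, F]
r3 m[φ0→X1] = [T, T, T]
r3 m[φ1→X6] = [T, T, T]
r3 m[φ1→X11] = [T, F, F]
r3 m[φ1→X8] = [T, T, T]
r3 m[φ2→X8] = [T, F, T]
r3 m[φ3→X11] = [T, F, F]
r3 m[φ4→X1] = [F, F, T]
r3 m[φ5→X8] = [T, F, F]
r3 m[X6→φ0] = [T, T, T]
r3 m[X6→φ1] = [T, T, F]
r3 m[X11→φ1] = [T, F, F]
r3 m[X11→φ3] = [T, T, T]
r3 m[X1→φ0] = [F, F, T]
r3 m[X1→φ4] = [T, T, T]
r3 m[X8→φ1] = [T, F, F]
r3 m[X8→φ2] = [T, F, F]
r3 m[X8→φ5] = [T, F, T]
r4 m[φ0→X6] = [F, T, F]
r4 m[φ0→X1] = [T, T, T]
r4 m[φ1→X6] = [T, T, T]
r4 m[φ1→X11] = [T, F, F]
r4 m[φ1→X8] = [T, T, T]
r4 m[φ2→X8] = [T, F, T]
r4 m[φ3→X11] = [T, F, F]
r4 m[φ4→X1] = [F, F, T]
r4 m[φ5→X8] = [T, F, F]
r4 m[X6→φ0] = [T, T, T]
r4 m[X6→φ1] = [F, T, F]
r4 m[X11→φ1] = [T, F, F]
r4 m[X11→φ3] = [T, F, F]
r4 m[X1→φ0] = [F, F, T]
r4 m[X1→φ4] = [T, T, T]
r4 m[X8→φ1] = [T, F, F]
r4 m[X8→φ2] = [T, F, F]
r4 m[X8→φ5] = [T, F, T]
r5 m[φ0→X6] = [F, T, F]
r5 m[φ0→X1] = [T, T, T]
r5 m[φ1→X6] = [T, T, T]
r5 m[φ1→X11] = [T, F, F]
r5 m[φ1→X8] = [T, T, F]
r5 m[φ2→X8] = [T, F, T]
r5 m[φ3→X11] = [T, F, F]
r5 m[φ4→X1] = [F, F, T]
r5 m[φ5→X8] = [T, F, F]
r5 m[X6→φ0] = [T, T, T]
r5 m[X6→φ1] = [F, T, F]
r5 m[X11→φ1] = [T, F, F]
r5 m[X11→φ3] = [T, F, F]
r5 m[X1→φ0] = [F, F, T]
r5 m[X1→φ4] = [T, T, T]
r5 m[X8→φ1] = [T, F, F]
r5 m[X8→φ2] = [T, F, F]
r5 m[X8→φ5] = [T, F, T]
r6 m[φ0→X6] = [F, T, F]
r6 m[φ0→X1] = [T, T, T]
r6 m[φ1→X6] = [T, T, T]
r6 m[φ1→X11] = [T, F, F]
r6 m[φ1→X8] = [T, T, F]
r6 m[φ2→X8] = [T, F, T]
r6 m[φ3→X11] = [T, F, F]
r6 m[φ4→X1] = [F, F, T]
r6 m[φ5→X8] = [T, F, F]
r6 m[X6→φ0] = [T, T, T]
r6 m[X6→φ1] = [F, T, F]
r6 m[X11→φ1] = [T, F, F]
r6 m[X11→φ3] = [T, F, F]
r6 m[X1→φ0] = [F, F, T]
r6 m[X1→φ4] = [T, T, T]
r6 m[X8→φ1] = [T, F, F]
r6 m[X8→φ2] = [T, F, F]
r6 m[X8→φ5] = [T, F, F]
r7 m[φ0→X6] = [F, T, F]
r7 m[φ0→X1] = [T, T, T]
r7 m[φ1→X6] = [T, T, T]
r7 m[φ1→X11] = [T, F, F]
r7 m[φ1→X8] = [T, T, F]
r7 m[φ2→X8] = [T, F, T]
r7 m[φ3→X11] = [T, F, F]
r7 m[φ4→X1] = [F, F, T]
r7 m[φ5→X8] = [T, F, F]
r7 m[X6→φ0] = [T, T, T]
r7 m[X6→φ1] = [F, T, F]
r7 m[X11→φ1] = [T, F, F]
r7 m[X11→φ3] = [T, F, F]
r7 m[X1→φ0] = [F, F, T]
r7 m[X1→φ4] = [T, T, T]
r7 m[X8→φ1] = [T, F, F]
r7 m[X8→φ2] = [T, F, F]
r7 m[X8→φ5] = [T, F, F]
fixed point reached at round 7
b[X8] = ⊗ incoming = [T, F, F]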